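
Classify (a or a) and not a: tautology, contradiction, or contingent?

(a or a) and not a
= a and not a
= False

contradiction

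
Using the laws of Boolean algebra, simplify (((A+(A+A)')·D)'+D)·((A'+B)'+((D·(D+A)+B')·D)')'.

(A'+B)·D

(((A+(A+A)')·D)'+D)·((A'+B)'+((D·(D+A)+B')·D)')'
= (((A+A')·D)'+D)·((A'+B)'+((D·(D+A)+B')·D)')'   (idempotence)
= (D'+D)·((A'+B)'+((D·(D+A)+B')·D)')'   (complement / identity)
= (D'+D)·((A'+B)'+((D+B')·D)')'   (absorption)
= ((A'+B)'+((D+B')·D)')'   (complement / identity)
= (A'+B)·(D+B')·D   (De Morgan)
= (A'+B)·D   (absorption)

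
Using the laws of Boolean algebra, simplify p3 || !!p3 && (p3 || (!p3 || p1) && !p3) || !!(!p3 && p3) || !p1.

p3 || !p1

p3 || !!p3 && (p3 || (!p3 || p1) && !p3) || !!(!p3 && p3) || !p1
= p3 || !!p3 && (p3 || !p3) || !!(!p3 && p3) || !p1   (absorption)
= p3 || !!p3 || !!(!p3 && p3) || !p1   (complement / identity)
= p3 || !!p3 || !p3 && p3 || !p1   (double negation)
= p3 || p3 || !p3 && p3 || !p1   (double negation)
= p3 || p3 || !p1   (complement / identity)
= p3 || !p1   (idempotence)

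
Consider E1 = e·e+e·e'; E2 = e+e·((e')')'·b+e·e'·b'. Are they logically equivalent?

E1: e·e+e·e'
    = e
E2: e+e·((e')')'·b+e·e'·b'
    = e+e·e'·b+e·e'·b'
    = e+e·e'
    = e
Both reduce to e, so they are equivalent.

Yes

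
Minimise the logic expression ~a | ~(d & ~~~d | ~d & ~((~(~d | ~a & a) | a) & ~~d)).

~a | d

~a | ~(d & ~~~d | ~d & ~((~(~d | ~a & a) | a) & ~~d))
= ~a | ~(d & ~~~d | ~d & ~((~~d | a) & ~~d))   — complement / identity
= ~a | ~(d & ~~~d | ~d & ~~~d)   — absorption
= ~a | ~~~~d   — distribution
= ~a | ~~d   — double negation
= ~a | d   — double negation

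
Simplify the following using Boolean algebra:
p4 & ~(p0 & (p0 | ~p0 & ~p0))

p4 & ~p0

p4 & ~(p0 & (p0 | ~p0 & ~p0))
= p4 & ~(p0 & (p0 | ~p0))
= p4 & ~p0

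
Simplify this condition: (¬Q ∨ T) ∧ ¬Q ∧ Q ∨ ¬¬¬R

(¬Q ∨ T) ∧ ¬Q ∧ Q ∨ ¬¬¬R
= ¬Q ∧ Q ∨ ¬¬¬R   (absorption)
= ¬¬¬R   (complement / identity)
= ¬R   (double negation)

¬R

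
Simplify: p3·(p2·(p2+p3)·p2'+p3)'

p3·(p2·(p2+p3)·p2'+p3)'
= p3·(p2·p2'+p3)'   — absorption
= p3·p3'   — complement / identity
= 0   — complement

0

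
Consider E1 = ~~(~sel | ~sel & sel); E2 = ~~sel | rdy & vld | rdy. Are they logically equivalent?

No

E1: ~~(~sel | ~sel & sel)
    = ~~~sel   [complement / identity]
    = ~sel   [double negation]
E2: ~~sel | rdy & vld | rdy
    = ~~sel | rdy   [absorption]
    = sel | rdy   [double negation]
These differ: at rdy=0, sel=1, vld=0, E1 = 0 but E2 = 1.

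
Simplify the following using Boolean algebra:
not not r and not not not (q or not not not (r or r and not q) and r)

r and not q

not not r and not not not (q or not not not (r or r and not q) and r)
= not not r and not (q or not not not (r or r and not q) and r)   [double negation]
= r and not (q or not not not (r or r and not q) and r)   [double negation]
= r and not (q or not not not r and r)   [absorption]
= r and not (q or not r and r)   [double negation]
= r and not q   [complement / identity]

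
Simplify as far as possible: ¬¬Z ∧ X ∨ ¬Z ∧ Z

¬¬Z ∧ X ∨ ¬Z ∧ Z
= Z ∧ X ∨ ¬Z ∧ Z   [double negation]
= Z ∧ X   [complement / identity]

Z ∧ X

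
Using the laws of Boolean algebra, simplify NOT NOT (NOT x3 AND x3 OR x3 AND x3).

NOT NOT (NOT x3 AND x3 OR x3 AND x3)
= NOT NOT x3   [distribution]
= x3   [double negation]

x3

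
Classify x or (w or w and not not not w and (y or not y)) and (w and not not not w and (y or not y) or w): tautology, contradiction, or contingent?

x or (w or w and not not not w and (y or not y)) and (w and not not not w and (y or not y) or w)
= x or w and not not not w and (y or not y) or w and w   [distribution]
= x or w and not not not w or w and w   [complement / identity]
= x or w and not w or w and w   [double negation]
= x or w   [distribution]
This depends on w, x, so it is not a constant.

contingent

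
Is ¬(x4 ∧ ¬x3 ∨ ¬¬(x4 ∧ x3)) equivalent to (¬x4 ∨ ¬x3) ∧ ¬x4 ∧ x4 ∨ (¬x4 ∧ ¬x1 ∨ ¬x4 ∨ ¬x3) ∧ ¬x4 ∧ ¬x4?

Yes

E1: ¬(x4 ∧ ¬x3 ∨ ¬¬(x4 ∧ x3))
    = ¬(x4 ∧ ¬x3 ∨ x4 ∧ x3)
    = ¬x4
E2: (¬x4 ∨ ¬x3) ∧ ¬x4 ∧ x4 ∨ (¬x4 ∧ ¬x1 ∨ ¬x4 ∨ ¬x3) ∧ ¬x4 ∧ ¬x4
    = (¬x4 ∨ ¬x3) ∧ ¬x4 ∧ x4 ∨ (¬x4 ∨ ¬x3) ∧ ¬x4 ∧ ¬x4
    = (¬x4 ∨ ¬x3) ∧ ¬x4
    = ¬x4
Both reduce to ¬x4, so they are equivalent.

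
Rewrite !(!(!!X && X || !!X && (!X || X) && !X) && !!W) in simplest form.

X || !W

!(!(!!X && X || !!X && (!X || X) && !X) && !!W)
= !(!(!!X && X || !!X && !X) && !!W)
= !(!!!X && !!W)
= !(!X && !!W)
= X || !W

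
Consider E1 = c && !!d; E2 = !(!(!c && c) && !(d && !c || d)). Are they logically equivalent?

E1: c && !!d
    = c && d
E2: !(!(!c && c) && !(d && !c || d))
    = !c && c || d && !c || d
    = d && !c || d
    = d
These differ: at c=0, d=1, E1 = 0 but E2 = 1.

No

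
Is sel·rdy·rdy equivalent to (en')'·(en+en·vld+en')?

No

E1: sel·rdy·rdy
    = sel·rdy   [idempotence]
E2: (en')'·(en+en·vld+en')
    = (en')'·(en+en')   [absorption]
    = (en')'   [complement / identity]
    = en   [double negation]
These differ: at en=0, rdy=1, sel=1, vld=1, E1 = 1 but E2 = 0.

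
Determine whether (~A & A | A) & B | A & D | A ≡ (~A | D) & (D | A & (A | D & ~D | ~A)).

No

E1: (~A & A | A) & B | A & D | A
    = A & B | A & D | A   (complement / identity)
    = A & B | A   (absorption)
    = A   (absorption)
E2: (~A | D) & (D | A & (A | D & ~D | ~A))
    = (~A | D) & (D | A & (A | ~A))   (complement / identity)
    = (~A | D) & (D | A)   (complement / identity)
    = D | ~A & A   (distribution)
    = D   (complement / identity)
These differ: at A=0, B=0, D=1, E1 = 0 but E2 = 1.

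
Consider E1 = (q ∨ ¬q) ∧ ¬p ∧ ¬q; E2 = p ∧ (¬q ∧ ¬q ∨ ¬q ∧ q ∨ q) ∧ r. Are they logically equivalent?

No

E1: (q ∨ ¬q) ∧ ¬p ∧ ¬q
    = ¬p ∧ ¬q
E2: p ∧ (¬q ∧ ¬q ∨ ¬q ∧ q ∨ q) ∧ r
    = p ∧ (¬q ∨ q) ∧ r
    = p ∧ r
These differ: at p=0, q=0, r=1, E1 = 1 but E2 = 0.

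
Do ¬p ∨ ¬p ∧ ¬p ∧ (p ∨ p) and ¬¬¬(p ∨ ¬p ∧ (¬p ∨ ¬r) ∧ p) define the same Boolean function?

Yes

E1: ¬p ∨ ¬p ∧ ¬p ∧ (p ∨ p)
    = ¬p ∨ ¬p ∧ (p ∨ p)   — idempotence
    = ¬p ∨ ¬p ∧ p   — idempotence
    = ¬p   — complement / identity
E2: ¬¬¬(p ∨ ¬p ∧ (¬p ∨ ¬r) ∧ p)
    = ¬¬¬(p ∨ ¬p ∧ p)   — absorption
    = ¬¬¬p   — complement / identity
    = ¬p   — double negation
Both reduce to ¬p, so they are equivalent.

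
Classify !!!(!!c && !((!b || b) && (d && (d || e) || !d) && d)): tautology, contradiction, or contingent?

contingent

!!!(!!c && !((!b || b) && (d && (d || e) || !d) && d))
= !!!(!!c && !((d && (d || e) || !d) && d))   [complement / identity]
= !!!(!!c && !((d || !d) && d))   [absorption]
= !(!!c && !((d || !d) && d))   [double negation]
= !(!!c && !d)   [complement / identity]
= !c || d   [De Morgan]
This depends on c, d, so it is not a constant.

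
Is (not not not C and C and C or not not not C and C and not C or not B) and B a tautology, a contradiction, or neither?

contradiction

(not not not C and C and C or not not not C and C and not C or not B) and B
= (not not not C and C or not B) and B   — distribution
= (not C and C or not B) and B   — double negation
= not B and B   — complement / identity
= False   — complement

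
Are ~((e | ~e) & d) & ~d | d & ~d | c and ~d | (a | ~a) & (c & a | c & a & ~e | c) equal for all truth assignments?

E1: ~((e | ~e) & d) & ~d | d & ~d | c
    = ~d & ~d | d & ~d | c   (complement / identity)
    = ~d | c   (distribution)
E2: ~d | (a | ~a) & (c & a | c & a & ~e | c)
    = ~d | c & a | c & a & ~e | c   (complement / identity)
    = ~d | c & a | c   (absorption)
    = ~d | c   (absorption)
Both reduce to ~d | c, so they are equivalent.

Yes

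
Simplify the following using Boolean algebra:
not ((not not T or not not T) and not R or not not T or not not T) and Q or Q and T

not ((not not T or not not T) and not R or not not T or not not T) and Q or Q and T
= not (not not T or not not T) and Q or Q and T
= not not not T and Q or Q and T
= not T and Q or Q and T
= Q

Q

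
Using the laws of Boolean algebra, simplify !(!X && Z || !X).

!(!X && Z || !X)
= !!X   — absorption
= X   — double negation

X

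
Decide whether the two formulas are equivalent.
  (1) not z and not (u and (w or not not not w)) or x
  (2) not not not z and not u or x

E1: not z and not (u and (w or not not not w)) or x
    = not z and not (u and (w or not w)) or x   (double negation)
    = not z and not u or x   (complement / identity)
E2: not not not z and not u or x
    = not z and not u or x   (double negation)
Both reduce to not z and not u or x, so they are equivalent.

Yes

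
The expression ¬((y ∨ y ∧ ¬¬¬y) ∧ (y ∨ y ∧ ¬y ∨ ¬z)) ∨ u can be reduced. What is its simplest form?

¬((y ∨ y ∧ ¬¬¬y) ∧ (y ∨ y ∧ ¬y ∨ ¬z)) ∨ u
= ¬((y ∨ y ∧ ¬y) ∧ (y ∨ y ∧ ¬y ∨ ¬z)) ∨ u   (double negation)
= ¬(y ∨ y ∧ ¬y) ∨ u   (absorption)
= ¬y ∨ u   (complement / identity)

¬y ∨ u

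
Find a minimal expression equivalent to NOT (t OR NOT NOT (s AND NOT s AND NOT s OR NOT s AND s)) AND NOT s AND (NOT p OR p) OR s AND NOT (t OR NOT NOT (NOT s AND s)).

NOT (t OR NOT NOT (s AND NOT s AND NOT s OR NOT s AND s)) AND NOT s AND (NOT p OR p) OR s AND NOT (t OR NOT NOT (NOT s AND s))
= NOT (t OR NOT NOT (s AND NOT s AND NOT s OR NOT s AND s)) AND NOT s OR s AND NOT (t OR NOT NOT (NOT s AND s))   — complement / identity
= NOT (t OR NOT NOT (s AND NOT s OR NOT s AND s)) AND NOT s OR s AND NOT (t OR NOT NOT (NOT s AND s))   — idempotence
= NOT (t OR NOT NOT (NOT s AND s)) AND NOT s OR s AND NOT (t OR NOT NOT (NOT s AND s))   — complement / identity
= NOT (t OR NOT NOT (NOT s AND s))   — distribution
= NOT (t OR NOT s AND s)   — double negation
= NOT t   — complement / identity

NOT t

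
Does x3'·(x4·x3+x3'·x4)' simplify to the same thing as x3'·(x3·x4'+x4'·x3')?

Yes

E1: x3'·(x4·x3+x3'·x4)'
    = x3'·x4'   — distribution
E2: x3'·(x3·x4'+x4'·x3')
    = x3'·x4'   — distribution
Both reduce to x3'·x4', so they are equivalent.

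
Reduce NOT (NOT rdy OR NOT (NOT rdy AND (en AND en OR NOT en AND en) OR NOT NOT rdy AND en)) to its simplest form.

NOT (NOT rdy OR NOT (NOT rdy AND (en AND en OR NOT en AND en) OR NOT NOT rdy AND en))
= NOT (NOT rdy OR NOT (NOT rdy AND (en AND en OR NOT en AND en) OR rdy AND en))   (double negation)
= NOT (NOT rdy OR NOT (NOT rdy AND en OR rdy AND en))   (distribution)
= rdy AND (NOT rdy AND en OR rdy AND en)   (De Morgan)
= rdy AND en   (distribution)

rdy AND en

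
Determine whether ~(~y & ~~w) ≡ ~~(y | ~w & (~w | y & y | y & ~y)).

E1: ~(~y & ~~w)
    = y | ~w
E2: ~~(y | ~w & (~w | y & y | y & ~y))
    = ~~(y | ~w & (~w | y))
    = y | ~w & (~w | y)
    = y | ~w
Both reduce to y | ~w, so they are equivalent.

Yes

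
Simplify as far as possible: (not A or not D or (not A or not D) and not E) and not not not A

not A

(not A or not D or (not A or not D) and not E) and not not not A
= (not A or not D or (not A or not D) and not E) and not A   — double negation
= (not A or not D) and not A   — absorption
= not A   — absorption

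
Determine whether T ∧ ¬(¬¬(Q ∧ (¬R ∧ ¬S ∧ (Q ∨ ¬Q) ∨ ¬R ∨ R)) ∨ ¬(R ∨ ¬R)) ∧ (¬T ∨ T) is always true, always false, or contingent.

T ∧ ¬(¬¬(Q ∧ (¬R ∧ ¬S ∧ (Q ∨ ¬Q) ∨ ¬R ∨ R)) ∨ ¬(R ∨ ¬R)) ∧ (¬T ∨ T)
= T ∧ ¬(¬¬(Q ∧ (¬R ∧ ¬S ∨ ¬R ∨ R)) ∨ ¬(R ∨ ¬R)) ∧ (¬T ∨ T)
= T ∧ ¬(¬¬(Q ∧ (¬R ∧ ¬S ∨ ¬R ∨ R)) ∨ ¬(R ∨ ¬R))
= T ∧ ¬(¬¬(Q ∧ (¬R ∨ R)) ∨ ¬(R ∨ ¬R))
= T ∧ ¬(¬¬Q ∨ ¬(R ∨ ¬R))
= T ∧ ¬Q ∧ (R ∨ ¬R)
= T ∧ ¬Q
This depends on Q, T, so it is not a constant.

contingent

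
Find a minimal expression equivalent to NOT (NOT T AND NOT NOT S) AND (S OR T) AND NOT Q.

T AND NOT Q

NOT (NOT T AND NOT NOT S) AND (S OR T) AND NOT Q
= (T OR NOT S) AND (S OR T) AND NOT Q   [De Morgan]
= (T OR NOT S AND S) AND NOT Q   [distribution]
= T AND NOT Q   [complement / identity]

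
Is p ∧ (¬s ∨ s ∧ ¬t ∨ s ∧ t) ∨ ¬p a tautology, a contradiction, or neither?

tautology

p ∧ (¬s ∨ s ∧ ¬t ∨ s ∧ t) ∨ ¬p
= p ∧ (¬s ∨ s) ∨ ¬p   — distribution
= p ∨ ¬p   — complement / identity
= True   — complement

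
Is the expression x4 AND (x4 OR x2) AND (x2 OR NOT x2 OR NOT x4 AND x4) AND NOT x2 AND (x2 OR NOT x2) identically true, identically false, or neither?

neither

x4 AND (x4 OR x2) AND (x2 OR NOT x2 OR NOT x4 AND x4) AND NOT x2 AND (x2 OR NOT x2)
= x4 AND (x4 OR x2) AND (x2 OR NOT x2) AND NOT x2 AND (x2 OR NOT x2)
= x4 AND (x4 OR x2) AND NOT x2 AND (x2 OR NOT x2)
= x4 AND NOT x2 AND (x2 OR NOT x2)
= x4 AND NOT x2
This depends on x2, x4, so it is not a constant.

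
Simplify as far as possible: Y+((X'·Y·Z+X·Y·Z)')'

Y+((X'·Y·Z+X·Y·Z)')'
= Y+X'·Y·Z+X·Y·Z   (double negation)
= Y+Y·Z   (distribution)
= Y   (absorption)

Y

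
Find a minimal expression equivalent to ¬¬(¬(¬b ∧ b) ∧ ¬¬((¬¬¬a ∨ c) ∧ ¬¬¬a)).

¬¬(¬(¬b ∧ b) ∧ ¬¬((¬¬¬a ∨ c) ∧ ¬¬¬a))
= ¬¬(¬(¬b ∧ b) ∧ (¬¬¬a ∨ c) ∧ ¬¬¬a)   — double negation
= ¬¬(¬(¬b ∧ b) ∧ ¬¬¬a)   — absorption
= ¬(¬b ∧ b ∨ ¬¬a)   — De Morgan
= ¬¬¬a   — complement / identity
= ¬a   — double negation

¬a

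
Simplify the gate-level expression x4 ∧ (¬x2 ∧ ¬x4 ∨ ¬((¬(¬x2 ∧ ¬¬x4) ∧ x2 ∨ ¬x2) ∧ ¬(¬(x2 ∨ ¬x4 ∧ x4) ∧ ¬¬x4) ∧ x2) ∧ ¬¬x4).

x4 ∧ (¬x2 ∧ ¬x4 ∨ ¬((¬(¬x2 ∧ ¬¬x4) ∧ x2 ∨ ¬x2) ∧ ¬(¬(x2 ∨ ¬x4 ∧ x4) ∧ ¬¬x4) ∧ x2) ∧ ¬¬x4)
= x4 ∧ (¬x2 ∧ ¬x4 ∨ ¬((¬(¬x2 ∧ ¬¬x4) ∧ x2 ∨ ¬x2) ∧ ¬(¬x2 ∧ ¬¬x4) ∧ x2) ∧ ¬¬x4)   [complement / identity]
= x4 ∧ (¬x2 ∧ ¬x4 ∨ ¬((¬(¬x2 ∧ ¬¬x4) ∧ x2 ∨ ¬x2) ∧ ¬(¬x2 ∧ ¬¬x4) ∧ x2) ∧ x4)   [double negation]
= x4 ∧ (¬x2 ∧ ¬x4 ∨ ¬(¬(¬x2 ∧ ¬¬x4) ∧ x2) ∧ x4)   [absorption]
= x4 ∧ (¬x2 ∧ ¬x4 ∨ ¬((x2 ∨ ¬x4) ∧ x2) ∧ x4)   [De Morgan]
= x4 ∧ (¬x2 ∧ ¬x4 ∨ ¬x2 ∧ x4)   [absorption]
= x4 ∧ ¬x2   [distribution]

x4 ∧ ¬x2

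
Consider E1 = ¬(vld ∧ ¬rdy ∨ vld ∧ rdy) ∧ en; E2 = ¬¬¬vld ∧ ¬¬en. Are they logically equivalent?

Yes

E1: ¬(vld ∧ ¬rdy ∨ vld ∧ rdy) ∧ en
    = ¬vld ∧ en   (distribution)
E2: ¬¬¬vld ∧ ¬¬en
    = ¬vld ∧ ¬¬en   (double negation)
    = ¬vld ∧ en   (double negation)
Both reduce to ¬vld ∧ en, so they are equivalent.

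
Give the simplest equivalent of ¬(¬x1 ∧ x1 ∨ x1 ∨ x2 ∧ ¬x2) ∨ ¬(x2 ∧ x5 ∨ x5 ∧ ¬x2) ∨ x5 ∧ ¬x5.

¬x1 ∨ ¬x5

¬(¬x1 ∧ x1 ∨ x1 ∨ x2 ∧ ¬x2) ∨ ¬(x2 ∧ x5 ∨ x5 ∧ ¬x2) ∨ x5 ∧ ¬x5
= ¬(¬x1 ∧ x1 ∨ x1 ∨ x2 ∧ ¬x2) ∨ ¬x5 ∨ x5 ∧ ¬x5   [distribution]
= ¬(x1 ∨ x2 ∧ ¬x2) ∨ ¬x5 ∨ x5 ∧ ¬x5   [complement / identity]
= ¬x1 ∨ ¬x5 ∨ x5 ∧ ¬x5   [complement / identity]
= ¬x1 ∨ ¬x5   [complement / identity]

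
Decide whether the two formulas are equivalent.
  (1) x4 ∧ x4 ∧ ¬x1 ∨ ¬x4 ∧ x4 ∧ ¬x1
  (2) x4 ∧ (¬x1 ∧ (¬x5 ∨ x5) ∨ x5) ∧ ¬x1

E1: x4 ∧ x4 ∧ ¬x1 ∨ ¬x4 ∧ x4 ∧ ¬x1
    = x4 ∧ ¬x1   (distribution)
E2: x4 ∧ (¬x1 ∧ (¬x5 ∨ x5) ∨ x5) ∧ ¬x1
    = x4 ∧ (¬x1 ∨ x5) ∧ ¬x1   (complement / identity)
    = x4 ∧ ¬x1   (absorption)
Both reduce to x4 ∧ ¬x1, so they are equivalent.

Yes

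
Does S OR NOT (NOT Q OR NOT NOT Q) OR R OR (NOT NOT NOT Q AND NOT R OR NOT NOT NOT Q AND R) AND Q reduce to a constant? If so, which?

no

S OR NOT (NOT Q OR NOT NOT Q) OR R OR (NOT NOT NOT Q AND NOT R OR NOT NOT NOT Q AND R) AND Q
= S OR NOT (NOT Q OR NOT NOT Q) OR R OR NOT NOT NOT Q AND Q
= S OR Q AND NOT Q OR R OR NOT NOT NOT Q AND Q
= S OR Q AND NOT Q OR R OR NOT Q AND Q
= S OR Q AND NOT Q OR R
= S OR R
This depends on R, S, so it is not a constant.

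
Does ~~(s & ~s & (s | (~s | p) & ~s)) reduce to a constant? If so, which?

~~(s & ~s & (s | (~s | p) & ~s))
= ~~(s & ~s & (s | ~s))   — absorption
= ~~(s & ~s)   — complement / identity
= s & ~s   — double negation
= 0   — complement

yes, False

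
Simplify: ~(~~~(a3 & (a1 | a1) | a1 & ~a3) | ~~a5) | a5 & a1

~(~~~(a3 & (a1 | a1) | a1 & ~a3) | ~~a5) | a5 & a1
= ~(~~~(a3 & a1 | a1 & ~a3) | ~~a5) | a5 & a1   — idempotence
= ~~(a3 & a1 | a1 & ~a3) & ~a5 | a5 & a1   — De Morgan
= ~~a1 & ~a5 | a5 & a1   — distribution
= a1 & ~a5 | a5 & a1   — double negation
= a1   — distribution

a1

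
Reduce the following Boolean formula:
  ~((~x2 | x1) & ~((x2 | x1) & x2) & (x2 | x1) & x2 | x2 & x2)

~x2

~((~x2 | x1) & ~((x2 | x1) & x2) & (x2 | x1) & x2 | x2 & x2)
= ~((~x2 | x1) & ~((x2 | x1) & x2) & x2 | x2 & x2)
= ~((~x2 | x1) & ~x2 & x2 | x2 & x2)
= ~(~x2 & x2 | x2 & x2)
= ~x2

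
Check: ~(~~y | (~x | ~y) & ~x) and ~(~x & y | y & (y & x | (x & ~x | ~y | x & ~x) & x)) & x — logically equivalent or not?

E1: ~(~~y | (~x | ~y) & ~x)
    = ~(~~y | ~x)   (absorption)
    = ~y & x   (De Morgan)
E2: ~(~x & y | y & (y & x | (x & ~x | ~y | x & ~x) & x)) & x
    = ~(~x & y | y & (y & x | (x & ~x | ~y) & x)) & x   (complement / identity)
    = ~(~x & y | y & (y & x | ~y & x)) & x   (complement / identity)
    = ~(~x & y | y & x) & x   (distribution)
    = ~y & x   (distribution)
Both reduce to ~y & x, so they are equivalent.

Yes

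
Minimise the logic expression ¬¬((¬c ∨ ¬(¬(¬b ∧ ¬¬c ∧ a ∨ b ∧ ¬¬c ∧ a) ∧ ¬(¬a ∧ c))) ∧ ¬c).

¬¬((¬c ∨ ¬(¬(¬b ∧ ¬¬c ∧ a ∨ b ∧ ¬¬c ∧ a) ∧ ¬(¬a ∧ c))) ∧ ¬c)
= ¬¬((¬c ∨ ¬(¬(¬¬c ∧ a) ∧ ¬(¬a ∧ c))) ∧ ¬c)   [distribution]
= ¬¬((¬c ∨ ¬(¬(c ∧ a) ∧ ¬(¬a ∧ c))) ∧ ¬c)   [double negation]
= (¬c ∨ ¬(¬(c ∧ a) ∧ ¬(¬a ∧ c))) ∧ ¬c   [double negation]
= (¬c ∨ c ∧ a ∨ ¬a ∧ c) ∧ ¬c   [De Morgan]
= (¬c ∨ c) ∧ ¬c   [distribution]
= ¬c   [complement / identity]

¬c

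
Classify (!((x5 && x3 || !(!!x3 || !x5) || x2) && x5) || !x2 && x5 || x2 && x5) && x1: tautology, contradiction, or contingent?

(!((x5 && x3 || !(!!x3 || !x5) || x2) && x5) || !x2 && x5 || x2 && x5) && x1
= (!((x5 && x3 || !x3 && x5 || x2) && x5) || !x2 && x5 || x2 && x5) && x1   [De Morgan]
= (!((x5 || x2) && x5) || !x2 && x5 || x2 && x5) && x1   [distribution]
= (!((x5 || x2) && x5) || x5) && x1   [distribution]
= (!x5 || x5) && x1   [absorption]
= x1   [complement / identity]
This depends on x1, so it is not a constant.

contingent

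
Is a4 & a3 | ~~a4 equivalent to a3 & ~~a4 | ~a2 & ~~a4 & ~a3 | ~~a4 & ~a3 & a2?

E1: a4 & a3 | ~~a4
    = a4 & a3 | a4   — double negation
    = a4   — absorption
E2: a3 & ~~a4 | ~a2 & ~~a4 & ~a3 | ~~a4 & ~a3 & a2
    = a3 & ~~a4 | ~~a4 & ~a3   — distribution
    = ~~a4   — distribution
    = a4   — double negation
Both reduce to a4, so they are equivalent.

Yes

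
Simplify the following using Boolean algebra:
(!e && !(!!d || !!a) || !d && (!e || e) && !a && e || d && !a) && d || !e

!a && d || !e

(!e && !(!!d || !!a) || !d && (!e || e) && !a && e || d && !a) && d || !e
= (!e && !d && !a || !d && (!e || e) && !a && e || d && !a) && d || !e
= (!e && !d && !a || !d && !a && e || d && !a) && d || !e
= (!d && !a || d && !a) && d || !e
= !a && d || !e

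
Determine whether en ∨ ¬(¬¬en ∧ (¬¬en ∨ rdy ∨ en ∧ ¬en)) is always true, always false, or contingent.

en ∨ ¬(¬¬en ∧ (¬¬en ∨ rdy ∨ en ∧ ¬en))
= en ∨ ¬(¬¬en ∧ (¬¬en ∨ rdy))
= en ∨ ¬¬¬en
= en ∨ ¬en
= True

always true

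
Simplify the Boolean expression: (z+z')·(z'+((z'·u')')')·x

(z+z')·(z'+((z'·u')')')·x
= (z+z')·(z'+z'·u')·x   [double negation]
= (z+z')·z'·x   [absorption]
= z'·x   [complement / identity]

z'·x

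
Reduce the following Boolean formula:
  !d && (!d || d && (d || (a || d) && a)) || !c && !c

!d || !c

!d && (!d || d && (d || (a || d) && a)) || !c && !c
= !d && (!d || d && (d || a)) || !c && !c
= !d && (!d || d) || !c && !c
= !d || !c && !c
= !d || !c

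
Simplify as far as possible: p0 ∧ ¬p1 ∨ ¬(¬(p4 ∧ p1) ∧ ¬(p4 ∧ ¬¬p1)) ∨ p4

p0 ∧ ¬p1 ∨ p4

p0 ∧ ¬p1 ∨ ¬(¬(p4 ∧ p1) ∧ ¬(p4 ∧ ¬¬p1)) ∨ p4
= p0 ∧ ¬p1 ∨ p4 ∧ p1 ∨ p4 ∧ ¬¬p1 ∨ p4   (De Morgan)
= p0 ∧ ¬p1 ∨ p4 ∧ p1 ∨ p4 ∧ p1 ∨ p4   (double negation)
= p0 ∧ ¬p1 ∨ p4 ∧ p1 ∨ p4   (idempotence)
= p0 ∧ ¬p1 ∨ p4   (absorption)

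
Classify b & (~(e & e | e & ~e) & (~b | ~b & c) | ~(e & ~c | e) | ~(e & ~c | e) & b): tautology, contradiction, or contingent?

contingent

b & (~(e & e | e & ~e) & (~b | ~b & c) | ~(e & ~c | e) | ~(e & ~c | e) & b)
= b & (~(e & e | e & ~e) & (~b | ~b & c) | ~(e & ~c | e))   (absorption)
= b & (~e & (~b | ~b & c) | ~(e & ~c | e))   (distribution)
= b & (~e & (~b | ~b & c) | ~e)   (absorption)
= b & (~e & ~b | ~e)   (absorption)
= b & ~e   (absorption)
This depends on b, e, so it is not a constant.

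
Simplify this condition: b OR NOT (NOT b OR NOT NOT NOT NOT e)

b OR NOT (NOT b OR NOT NOT NOT NOT e)
= b OR NOT (NOT b OR NOT NOT e)   [double negation]
= b OR b AND NOT e   [De Morgan]
= b   [absorption]

b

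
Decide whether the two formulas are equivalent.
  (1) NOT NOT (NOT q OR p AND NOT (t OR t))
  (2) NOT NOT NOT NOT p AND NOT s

E1: NOT NOT (NOT q OR p AND NOT (t OR t))
    = NOT q OR p AND NOT (t OR t)   — double negation
    = NOT q OR p AND NOT t   — idempotence
E2: NOT NOT NOT NOT p AND NOT s
    = NOT NOT p AND NOT s   — double negation
    = p AND NOT s   — double negation
These differ: at p=1, q=0, s=1, t=0, E1 = 1 but E2 = 0.

No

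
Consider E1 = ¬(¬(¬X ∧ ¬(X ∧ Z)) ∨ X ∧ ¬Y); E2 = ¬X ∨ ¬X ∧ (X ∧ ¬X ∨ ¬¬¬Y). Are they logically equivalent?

Yes

E1: ¬(¬(¬X ∧ ¬(X ∧ Z)) ∨ X ∧ ¬Y)
    = ¬(X ∨ X ∧ Z ∨ X ∧ ¬Y)   — De Morgan
    = ¬(X ∨ X ∧ ¬Y)   — absorption
    = ¬X   — absorption
E2: ¬X ∨ ¬X ∧ (X ∧ ¬X ∨ ¬¬¬Y)
    = ¬X ∨ ¬X ∧ (X ∧ ¬X ∨ ¬Y)   — double negation
    = ¬X ∨ ¬X ∧ ¬Y   — complement / identity
    = ¬X   — absorption
Both reduce to ¬X, so they are equivalent.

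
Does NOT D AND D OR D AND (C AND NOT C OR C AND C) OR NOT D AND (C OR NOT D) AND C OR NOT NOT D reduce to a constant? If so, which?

no

NOT D AND D OR D AND (C AND NOT C OR C AND C) OR NOT D AND (C OR NOT D) AND C OR NOT NOT D
= NOT D AND D OR D AND (C AND NOT C OR C AND C) OR NOT D AND C OR NOT NOT D   [absorption]
= NOT D AND D OR D AND C OR NOT D AND C OR NOT NOT D   [distribution]
= NOT D AND D OR C OR NOT NOT D   [distribution]
= NOT D AND D OR C OR D   [double negation]
= C OR D   [complement / identity]
This depends on C, D, so it is not a constant.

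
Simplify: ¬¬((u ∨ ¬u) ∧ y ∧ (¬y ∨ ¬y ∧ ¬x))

False

¬¬((u ∨ ¬u) ∧ y ∧ (¬y ∨ ¬y ∧ ¬x))
= ¬¬((u ∨ ¬u) ∧ y ∧ ¬y)   — absorption
= ¬¬(y ∧ ¬y)   — complement / identity
= y ∧ ¬y   — double negation
= False   — complement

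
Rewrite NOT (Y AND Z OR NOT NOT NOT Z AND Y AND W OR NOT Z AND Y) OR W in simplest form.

NOT (Y AND Z OR NOT NOT NOT Z AND Y AND W OR NOT Z AND Y) OR W
= NOT (Y AND Z OR NOT Z AND Y AND W OR NOT Z AND Y) OR W
= NOT (Y AND Z OR NOT Z AND Y) OR W
= NOT Y OR W

NOT Y OR W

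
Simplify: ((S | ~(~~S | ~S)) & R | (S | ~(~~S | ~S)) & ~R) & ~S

0

((S | ~(~~S | ~S)) & R | (S | ~(~~S | ~S)) & ~R) & ~S
= (S | ~(~~S | ~S)) & ~S   (distribution)
= (S | ~S & S) & ~S   (De Morgan)
= S & ~S   (complement / identity)
= 0   (complement)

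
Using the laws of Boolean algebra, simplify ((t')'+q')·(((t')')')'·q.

t·q

((t')'+q')·(((t')')')'·q
= ((t')'+q')·(t')'·q   (double negation)
= (t')'·q   (absorption)
= t·q   (double negation)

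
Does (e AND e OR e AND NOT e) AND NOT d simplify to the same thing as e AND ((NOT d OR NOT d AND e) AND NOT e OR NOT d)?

E1: (e AND e OR e AND NOT e) AND NOT d
    = e AND NOT d
E2: e AND ((NOT d OR NOT d AND e) AND NOT e OR NOT d)
    = e AND (NOT d AND NOT e OR NOT d)
    = e AND NOT d
Both reduce to e AND NOT d, so they are equivalent.

Yes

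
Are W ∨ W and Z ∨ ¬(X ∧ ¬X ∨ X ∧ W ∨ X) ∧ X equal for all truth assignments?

E1: W ∨ W
    = W   [idempotence]
E2: Z ∨ ¬(X ∧ ¬X ∨ X ∧ W ∨ X) ∧ X
    = Z ∨ ¬(X ∧ W ∨ X) ∧ X   [complement / identity]
    = Z ∨ ¬X ∧ X   [absorption]
    = Z   [complement / identity]
These differ: at W=1, X=0, Z=0, E1 = 1 but E2 = 0.

No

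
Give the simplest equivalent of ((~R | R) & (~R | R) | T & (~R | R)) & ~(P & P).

((~R | R) & (~R | R) | T & (~R | R)) & ~(P & P)
= (~R | R | T) & (~R | R) & ~(P & P)   (distribution)
= (~R | R) & ~(P & P)   (absorption)
= (~R | R) & ~P   (idempotence)
= ~P   (complement / identity)

~P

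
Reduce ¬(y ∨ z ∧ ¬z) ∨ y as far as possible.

True

¬(y ∨ z ∧ ¬z) ∨ y
= ¬y ∨ y   — complement / identity
= True   — complement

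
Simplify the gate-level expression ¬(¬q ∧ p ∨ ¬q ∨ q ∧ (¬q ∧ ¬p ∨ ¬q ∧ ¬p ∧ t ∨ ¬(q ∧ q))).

¬(¬q ∧ p ∨ ¬q ∨ q ∧ (¬q ∧ ¬p ∨ ¬q ∧ ¬p ∧ t ∨ ¬(q ∧ q)))
= ¬(¬q ∧ p ∨ ¬q ∨ q ∧ (¬q ∧ ¬p ∨ ¬q ∧ ¬p ∧ t ∨ ¬q))
= ¬(¬q ∨ q ∧ (¬q ∧ ¬p ∨ ¬q ∧ ¬p ∧ t ∨ ¬q))
= ¬(¬q ∨ q ∧ (¬q ∧ ¬p ∨ ¬q))
= ¬(¬q ∨ q ∧ ¬q)
= ¬¬q
= q

q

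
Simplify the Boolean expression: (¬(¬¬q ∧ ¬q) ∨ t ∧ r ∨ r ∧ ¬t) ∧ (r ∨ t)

r ∨ t

(¬(¬¬q ∧ ¬q) ∨ t ∧ r ∨ r ∧ ¬t) ∧ (r ∨ t)
= (¬(¬¬q ∧ ¬q) ∨ r) ∧ (r ∨ t)   — distribution
= r ∨ ¬(¬¬q ∧ ¬q) ∧ t   — distribution
= r ∨ (¬q ∨ q) ∧ t   — De Morgan
= r ∨ t   — complement / identity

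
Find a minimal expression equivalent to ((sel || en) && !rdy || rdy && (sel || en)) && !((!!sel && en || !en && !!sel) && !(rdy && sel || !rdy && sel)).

((sel || en) && !rdy || rdy && (sel || en)) && !((!!sel && en || !en && !!sel) && !(rdy && sel || !rdy && sel))
= ((sel || en) && !rdy || rdy && (sel || en)) && !((!!sel && en || !en && !!sel) && !sel)   — distribution
= (sel || en) && !((!!sel && en || !en && !!sel) && !sel)   — distribution
= (sel || en) && !(!!sel && !sel)   — distribution
= (sel || en) && (!sel || sel)   — De Morgan
= sel || en   — complement / identity

sel || en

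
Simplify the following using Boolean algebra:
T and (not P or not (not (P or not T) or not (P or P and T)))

T and (not P or not (not (P or not T) or not (P or P and T)))
= T and (not P or (P or not T) and (P or P and T))   (De Morgan)
= T and (not P or (P or not T) and P)   (absorption)
= T and (not P or P)   (absorption)
= T   (complement / identity)

T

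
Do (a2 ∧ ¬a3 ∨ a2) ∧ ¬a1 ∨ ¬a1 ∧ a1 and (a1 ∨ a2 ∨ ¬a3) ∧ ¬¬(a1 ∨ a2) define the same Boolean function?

E1: (a2 ∧ ¬a3 ∨ a2) ∧ ¬a1 ∨ ¬a1 ∧ a1
    = (a2 ∧ ¬a3 ∨ a2) ∧ ¬a1   [complement / identity]
    = a2 ∧ ¬a1   [absorption]
E2: (a1 ∨ a2 ∨ ¬a3) ∧ ¬¬(a1 ∨ a2)
    = (a1 ∨ a2 ∨ ¬a3) ∧ (a1 ∨ a2)   [double negation]
    = a1 ∨ a2   [absorption]
These differ: at a1=1, a2=0, a3=1, E1 = 0 but E2 = 1.

No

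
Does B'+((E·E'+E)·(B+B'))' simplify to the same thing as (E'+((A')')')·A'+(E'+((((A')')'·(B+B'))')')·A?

No

E1: B'+((E·E'+E)·(B+B'))'
    = B'+(E·(B+B'))'
    = B'+E'
E2: (E'+((A')')')·A'+(E'+((((A')')'·(B+B'))')')·A
    = (E'+((A')')')·A'+(E'+((((A')')')')')·A
    = (E'+((A')')')·A'+(E'+((A')')')·A
    = E'+((A')')'
    = E'+A'
These differ: at A=0, B=1, E=1, E1 = 0 but E2 = 1.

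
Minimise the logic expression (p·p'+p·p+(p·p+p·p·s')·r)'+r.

(p·p'+p·p+(p·p+p·p·s')·r)'+r
= (p·p'+p·p+p·p·r)'+r   [absorption]
= (p·p'+p·p)'+r   [absorption]
= p'+r   [distribution]

p'+r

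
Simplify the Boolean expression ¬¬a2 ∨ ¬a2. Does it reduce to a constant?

¬¬a2 ∨ ¬a2
= a2 ∨ ¬a2
= True

True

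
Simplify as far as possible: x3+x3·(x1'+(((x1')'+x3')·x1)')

x3+x3·(x1'+(((x1')'+x3')·x1)')
= x3+x3·(x1'+((x1+x3')·x1)')
= x3+x3·(x1'+x1')
= x3+x3·x1'
= x3

x3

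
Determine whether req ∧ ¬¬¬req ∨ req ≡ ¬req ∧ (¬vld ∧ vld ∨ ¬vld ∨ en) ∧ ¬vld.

E1: req ∧ ¬¬¬req ∨ req
    = req ∧ ¬req ∨ req   (double negation)
    = req   (complement / identity)
E2: ¬req ∧ (¬vld ∧ vld ∨ ¬vld ∨ en) ∧ ¬vld
    = ¬req ∧ (¬vld ∨ en) ∧ ¬vld   (complement / identity)
    = ¬req ∧ ¬vld   (absorption)
These differ: at en=1, req=1, vld=0, E1 = 1 but E2 = 0.

No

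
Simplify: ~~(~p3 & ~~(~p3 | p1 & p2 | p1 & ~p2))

~~(~p3 & ~~(~p3 | p1 & p2 | p1 & ~p2))
= ~~(~p3 & (~p3 | p1 & p2 | p1 & ~p2))
= ~~(~p3 & (~p3 | p1))
= ~p3 & (~p3 | p1)
= ~p3

~p3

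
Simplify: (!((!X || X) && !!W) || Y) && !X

(!W || Y) && !X

(!((!X || X) && !!W) || Y) && !X
= (!((!X || X) && W) || Y) && !X   [double negation]
= (!W || Y) && !X   [complement / identity]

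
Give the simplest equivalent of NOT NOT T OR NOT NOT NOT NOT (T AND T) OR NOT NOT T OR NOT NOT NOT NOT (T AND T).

NOT NOT T OR NOT NOT NOT NOT (T AND T) OR NOT NOT T OR NOT NOT NOT NOT (T AND T)
= NOT NOT T OR NOT NOT NOT NOT (T AND T)
= NOT NOT T OR NOT NOT NOT NOT T
= NOT NOT T OR NOT NOT T
= NOT NOT T
= T

T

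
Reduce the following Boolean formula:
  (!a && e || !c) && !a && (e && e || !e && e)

(!a && e || !c) && !a && (e && e || !e && e)
= (!a && e || !c) && !a && e
= !a && e

!a && e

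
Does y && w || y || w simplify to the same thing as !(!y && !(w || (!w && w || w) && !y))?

E1: y && w || y || w
    = y || w   (absorption)
E2: !(!y && !(w || (!w && w || w) && !y))
    = !(!y && !(w || w && !y))   (complement / identity)
    = !(!y && !w)   (absorption)
    = y || w   (De Morgan)
Both reduce to y || w, so they are equivalent.

Yes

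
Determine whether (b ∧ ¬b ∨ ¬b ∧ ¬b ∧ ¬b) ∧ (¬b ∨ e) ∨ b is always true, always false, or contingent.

(b ∧ ¬b ∨ ¬b ∧ ¬b ∧ ¬b) ∧ (¬b ∨ e) ∨ b
= (b ∧ ¬b ∨ ¬b ∧ ¬b) ∧ (¬b ∨ e) ∨ b
= ¬b ∧ (¬b ∨ e) ∨ b
= ¬b ∨ b
= True

always true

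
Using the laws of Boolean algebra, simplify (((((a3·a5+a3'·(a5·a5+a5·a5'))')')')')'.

a5'

(((((a3·a5+a3'·(a5·a5+a5·a5'))')')')')'
= (((((a3·a5+a3'·a5)')')')')'   (distribution)
= ((((a5')')')')'   (distribution)
= ((a5')')'   (double negation)
= a5'   (double negation)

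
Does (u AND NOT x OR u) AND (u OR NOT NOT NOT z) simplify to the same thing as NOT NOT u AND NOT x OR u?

Yes

E1: (u AND NOT x OR u) AND (u OR NOT NOT NOT z)
    = (u AND NOT x OR u) AND (u OR NOT z)
    = u AND (u OR NOT z)
    = u
E2: NOT NOT u AND NOT x OR u
    = u AND NOT x OR u
    = u
Both reduce to u, so they are equivalent.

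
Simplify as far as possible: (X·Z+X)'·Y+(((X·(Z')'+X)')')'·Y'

(X·Z+X)'·Y+(((X·(Z')'+X)')')'·Y'
= (X·Z+X)'·Y+(X·(Z')'+X)'·Y'   (double negation)
= (X·Z+X)'·Y+(X·Z+X)'·Y'   (double negation)
= (X·Z+X)'   (distribution)
= X'   (absorption)

X'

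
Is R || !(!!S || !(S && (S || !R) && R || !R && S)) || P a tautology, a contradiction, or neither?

R || !(!!S || !(S && (S || !R) && R || !R && S)) || P
= R || !(!!S || !(S && R || !R && S)) || P   [absorption]
= R || !(!!S || !S) || P   [distribution]
= R || !S && S || P   [De Morgan]
= R || P   [complement / identity]
This depends on P, R, so it is not a constant.

neither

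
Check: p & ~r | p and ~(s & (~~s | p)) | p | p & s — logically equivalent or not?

No

E1: p & ~r | p
    = p   — absorption
E2: ~(s & (~~s | p)) | p | p & s
    = ~(s & (s | p)) | p | p & s   — double negation
    = ~s | p | p & s   — absorption
    = ~s | p   — absorption
These differ: at p=0, r=0, s=0, E1 = 0 but E2 = 1.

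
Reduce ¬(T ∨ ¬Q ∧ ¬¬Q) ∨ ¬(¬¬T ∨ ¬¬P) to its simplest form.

¬T

¬(T ∨ ¬Q ∧ ¬¬Q) ∨ ¬(¬¬T ∨ ¬¬P)
= ¬(T ∨ ¬Q ∧ ¬¬Q) ∨ ¬T ∧ ¬P
= ¬(T ∨ ¬Q ∧ Q) ∨ ¬T ∧ ¬P
= ¬T ∨ ¬T ∧ ¬P
= ¬T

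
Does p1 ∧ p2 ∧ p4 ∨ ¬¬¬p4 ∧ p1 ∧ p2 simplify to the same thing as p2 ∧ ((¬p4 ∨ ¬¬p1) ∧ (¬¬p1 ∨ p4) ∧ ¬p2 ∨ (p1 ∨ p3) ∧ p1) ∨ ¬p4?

No

E1: p1 ∧ p2 ∧ p4 ∨ ¬¬¬p4 ∧ p1 ∧ p2
    = p1 ∧ p2 ∧ p4 ∨ ¬p4 ∧ p1 ∧ p2
    = p1 ∧ p2
E2: p2 ∧ ((¬p4 ∨ ¬¬p1) ∧ (¬¬p1 ∨ p4) ∧ ¬p2 ∨ (p1 ∨ p3) ∧ p1) ∨ ¬p4
    = p2 ∧ ((¬p4 ∧ p4 ∨ ¬¬p1) ∧ ¬p2 ∨ (p1 ∨ p3) ∧ p1) ∨ ¬p4
    = p2 ∧ ((¬p4 ∧ p4 ∨ ¬¬p1) ∧ ¬p2 ∨ p1) ∨ ¬p4
    = p2 ∧ (¬¬p1 ∧ ¬p2 ∨ p1) ∨ ¬p4
    = p2 ∧ (p1 ∧ ¬p2 ∨ p1) ∨ ¬p4
    = p2 ∧ p1 ∨ ¬p4
These differ: at p1=1, p2=0, p3=1, p4=0, E1 = 0 but E2 = 1.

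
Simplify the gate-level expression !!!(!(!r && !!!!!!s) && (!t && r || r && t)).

!r

!!!(!(!r && !!!!!!s) && (!t && r || r && t))
= !!!(!(!r && !!!!!!s) && r)   (distribution)
= !!!(!(!r && !!!!s) && r)   (double negation)
= !!!((r || !!!s) && r)   (De Morgan)
= !!!((r || !s) && r)   (double negation)
= !!!r   (absorption)
= !r   (double negation)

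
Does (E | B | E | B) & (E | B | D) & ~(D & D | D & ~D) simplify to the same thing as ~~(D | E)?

No

E1: (E | B | E | B) & (E | B | D) & ~(D & D | D & ~D)
    = ((E | B) & D | E | B) & ~(D & D | D & ~D)   — distribution
    = (E | B) & ~(D & D | D & ~D)   — absorption
    = (E | B) & ~D   — distribution
E2: ~~(D | E)
    = D | E   — double negation
These differ: at B=0, D=1, E=0, E1 = 0 but E2 = 1.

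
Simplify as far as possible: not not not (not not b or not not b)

not not not (not not b or not not b)
= not not not not not b   [idempotence]
= not not not b   [double negation]
= not b   [double negation]

not b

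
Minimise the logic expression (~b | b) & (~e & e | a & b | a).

a

(~b | b) & (~e & e | a & b | a)
= (~b | b) & (a & b | a)   [complement / identity]
= a & b | a   [complement / identity]
= a   [absorption]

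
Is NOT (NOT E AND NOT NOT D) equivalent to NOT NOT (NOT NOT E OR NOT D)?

E1: NOT (NOT E AND NOT NOT D)
    = E OR NOT D
E2: NOT NOT (NOT NOT E OR NOT D)
    = NOT NOT (E OR NOT D)
    = E OR NOT D
Both reduce to E OR NOT D, so they are equivalent.

Yes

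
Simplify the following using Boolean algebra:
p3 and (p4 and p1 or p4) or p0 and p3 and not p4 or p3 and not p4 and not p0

p3 and (p4 and p1 or p4) or p0 and p3 and not p4 or p3 and not p4 and not p0
= p3 and (p4 and p1 or p4) or p3 and not p4   [distribution]
= p3 and p4 or p3 and not p4   [absorption]
= p3   [distribution]

p3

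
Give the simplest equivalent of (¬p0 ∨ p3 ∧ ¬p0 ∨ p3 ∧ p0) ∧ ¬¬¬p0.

¬p0

(¬p0 ∨ p3 ∧ ¬p0 ∨ p3 ∧ p0) ∧ ¬¬¬p0
= (¬p0 ∨ p3 ∧ ¬p0 ∨ p3 ∧ p0) ∧ ¬p0   [double negation]
= (¬p0 ∨ p3) ∧ ¬p0   [distribution]
= ¬p0   [absorption]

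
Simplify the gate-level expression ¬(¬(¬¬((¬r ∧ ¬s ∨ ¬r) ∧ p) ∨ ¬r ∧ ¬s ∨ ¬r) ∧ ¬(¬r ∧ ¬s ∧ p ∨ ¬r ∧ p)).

¬(¬(¬¬((¬r ∧ ¬s ∨ ¬r) ∧ p) ∨ ¬r ∧ ¬s ∨ ¬r) ∧ ¬(¬r ∧ ¬s ∧ p ∨ ¬r ∧ p))
= ¬¬((¬r ∧ ¬s ∨ ¬r) ∧ p) ∨ ¬r ∧ ¬s ∨ ¬r ∨ ¬r ∧ ¬s ∧ p ∨ ¬r ∧ p   — De Morgan
= ¬¬((¬r ∧ ¬s ∨ ¬r) ∧ p) ∨ ¬r ∧ ¬s ∨ ¬r ∨ (¬r ∧ ¬s ∨ ¬r) ∧ p   — distribution
= (¬r ∧ ¬s ∨ ¬r) ∧ p ∨ ¬r ∧ ¬s ∨ ¬r ∨ (¬r ∧ ¬s ∨ ¬r) ∧ p   — double negation
= ¬r ∧ ¬s ∨ ¬r ∨ (¬r ∧ ¬s ∨ ¬r) ∧ p   — absorption
= ¬r ∧ ¬s ∨ ¬r   — absorption
= ¬r   — absorption

¬r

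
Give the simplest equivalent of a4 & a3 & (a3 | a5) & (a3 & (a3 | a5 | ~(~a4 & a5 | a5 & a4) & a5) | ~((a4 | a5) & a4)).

a4 & a3 & (a3 | a5) & (a3 & (a3 | a5 | ~(~a4 & a5 | a5 & a4) & a5) | ~((a4 | a5) & a4))
= a4 & a3 & (a3 | a5) & (a3 & (a3 | a5 | ~(~a4 & a5 | a5 & a4) & a5) | ~a4)
= a4 & a3 & (a3 | a5) & (a3 & (a3 | a5 | ~a5 & a5) | ~a4)
= a4 & a3 & (a3 | a5) & (a3 & (a3 | a5) | ~a4)
= a4 & a3 & (a3 | a5)
= a4 & a3

a4 & a3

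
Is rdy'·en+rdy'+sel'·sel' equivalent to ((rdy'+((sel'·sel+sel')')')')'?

Yes

E1: rdy'·en+rdy'+sel'·sel'
    = rdy'·en+rdy'+sel'   (idempotence)
    = rdy'+sel'   (absorption)
E2: ((rdy'+((sel'·sel+sel')')')')'
    = ((rdy'+((sel')')')')'   (complement / identity)
    = ((rdy'+sel')')'   (double negation)
    = rdy'+sel'   (double negation)
Both reduce to rdy'+sel', so they are equivalent.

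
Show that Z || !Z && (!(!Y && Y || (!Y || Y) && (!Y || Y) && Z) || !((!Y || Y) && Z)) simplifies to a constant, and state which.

Z || !Z && (!(!Y && Y || (!Y || Y) && (!Y || Y) && Z) || !((!Y || Y) && Z))
= Z || !Z && (!(!Y && Y || (!Y || Y) && Z) || !((!Y || Y) && Z))   [idempotence]
= Z || !Z && (!((!Y || Y) && Z) || !((!Y || Y) && Z))   [complement / identity]
= Z || !Z && !((!Y || Y) && Z)   [idempotence]
= Z || !Z && !Z   [complement / identity]
= Z || !Z   [idempotence]
= true   [complement]

true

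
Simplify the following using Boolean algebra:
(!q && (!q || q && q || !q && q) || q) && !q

!q

(!q && (!q || q && q || !q && q) || q) && !q
= (!q && (!q || q) || q) && !q
= (!q || q) && !q
= !q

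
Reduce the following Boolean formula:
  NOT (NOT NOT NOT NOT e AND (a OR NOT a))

NOT e

NOT (NOT NOT NOT NOT e AND (a OR NOT a))
= NOT NOT NOT NOT NOT e   (complement / identity)
= NOT NOT NOT e   (double negation)
= NOT e   (double negation)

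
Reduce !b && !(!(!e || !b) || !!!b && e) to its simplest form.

!b && !e

!b && !(!(!e || !b) || !!!b && e)
= !b && !(!(!e || !b) || !b && e)   [double negation]
= !b && !(e && b || !b && e)   [De Morgan]
= !b && !e   [distribution]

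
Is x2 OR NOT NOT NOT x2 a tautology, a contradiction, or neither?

tautology

x2 OR NOT NOT NOT x2
= x2 OR NOT x2   [double negation]
= TRUE   [complement]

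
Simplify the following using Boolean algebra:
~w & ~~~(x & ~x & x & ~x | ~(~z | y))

~w & ~~~(x & ~x & x & ~x | ~(~z | y))
= ~w & ~(x & ~x & x & ~x | ~(~z | y))   [double negation]
= ~w & ~(x & ~x | ~(~z | y))   [idempotence]
= ~w & ~~(~z | y)   [complement / identity]
= ~w & (~z | y)   [double negation]

~w & (~z | y)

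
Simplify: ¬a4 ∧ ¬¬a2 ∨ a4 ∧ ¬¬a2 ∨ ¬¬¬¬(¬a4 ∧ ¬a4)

¬a4 ∧ ¬¬a2 ∨ a4 ∧ ¬¬a2 ∨ ¬¬¬¬(¬a4 ∧ ¬a4)
= ¬a4 ∧ ¬¬a2 ∨ a4 ∧ ¬¬a2 ∨ ¬¬¬¬¬a4
= ¬¬a2 ∨ ¬¬¬¬¬a4
= ¬¬a2 ∨ ¬¬¬a4
= a2 ∨ ¬¬¬a4
= a2 ∨ ¬a4

a2 ∨ ¬a4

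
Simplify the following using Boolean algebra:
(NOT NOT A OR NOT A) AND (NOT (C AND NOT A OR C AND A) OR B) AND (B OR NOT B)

NOT C OR B

(NOT NOT A OR NOT A) AND (NOT (C AND NOT A OR C AND A) OR B) AND (B OR NOT B)
= (NOT NOT A OR NOT A) AND (NOT C OR B) AND (B OR NOT B)   [distribution]
= (A OR NOT A) AND (NOT C OR B) AND (B OR NOT B)   [double negation]
= (A OR NOT A) AND (NOT C OR B)   [complement / identity]
= NOT C OR B   [complement / identity]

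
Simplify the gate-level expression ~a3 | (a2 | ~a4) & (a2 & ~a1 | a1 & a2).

~a3 | (a2 | ~a4) & (a2 & ~a1 | a1 & a2)
= ~a3 | (a2 | ~a4) & a2   — distribution
= ~a3 | a2   — absorption

~a3 | a2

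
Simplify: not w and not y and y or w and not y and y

False

not w and not y and y or w and not y and y
= not y and y   — distribution
= False   — complement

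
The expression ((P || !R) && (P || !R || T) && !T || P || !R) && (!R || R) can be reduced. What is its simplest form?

P || !R

((P || !R) && (P || !R || T) && !T || P || !R) && (!R || R)
= (P || !R) && (P || !R || T) && !T || P || !R   — complement / identity
= (P || !R) && !T || P || !R   — absorption
= P || !R   — absorption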